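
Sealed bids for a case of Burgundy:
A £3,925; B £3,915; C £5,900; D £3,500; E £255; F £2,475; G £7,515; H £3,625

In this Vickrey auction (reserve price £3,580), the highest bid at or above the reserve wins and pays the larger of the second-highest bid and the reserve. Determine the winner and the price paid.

G pays £5,900

Bids in order: 7,515 (G) > 5,900 (C) > 3,925 (A) > 3,915 (B) > 3,625 (H) > 3,500 (D) > …
Highest eligible bid: G at £7,515.
max(second-highest £5,900, reserve £3,580) = £5,900; the reserve does not bind.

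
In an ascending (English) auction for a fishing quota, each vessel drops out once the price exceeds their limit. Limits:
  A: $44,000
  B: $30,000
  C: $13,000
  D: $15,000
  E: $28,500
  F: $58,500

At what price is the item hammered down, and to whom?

F wins at $44,000

Sorting limits: 58,500 (F) > 44,000 (A) > 30,000 (B) > 28,500 (E) > 15,000 (D) > 13,000 (C)
Bidding ends when A exits at $44,000; F takes it.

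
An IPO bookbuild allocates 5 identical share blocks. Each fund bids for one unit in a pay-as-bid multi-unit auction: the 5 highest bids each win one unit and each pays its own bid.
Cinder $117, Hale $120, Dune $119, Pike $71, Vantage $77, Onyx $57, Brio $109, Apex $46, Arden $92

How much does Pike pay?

Bids ranked high→low: 120 (Hale), 119 (Dune), 117 (Cinder), 109 (Brio), 92 (Arden), 77 (Vantage), 71 (Pike), …
The 5 highest are Hale, Dune, Cinder, Brio, Arden.
Pike does not win → $0.

Pike pays $0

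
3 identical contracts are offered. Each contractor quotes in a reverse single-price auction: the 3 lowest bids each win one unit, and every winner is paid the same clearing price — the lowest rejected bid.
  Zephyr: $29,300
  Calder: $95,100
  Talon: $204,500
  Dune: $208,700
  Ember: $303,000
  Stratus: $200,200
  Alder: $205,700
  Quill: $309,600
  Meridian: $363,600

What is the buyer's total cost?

Bids ranked low→high: 29,300 (Zephyr), 95,100 (Calder), 200,200 (Stratus), 204,500 (Talon), 205,700 (Alder), …
Lowest 3: Zephyr, Calder, Stratus.
Clearing price = lowest rejected bid = $204,500.
Total cost = 3 × $204,500 = $613,500.

Total cost: $613,500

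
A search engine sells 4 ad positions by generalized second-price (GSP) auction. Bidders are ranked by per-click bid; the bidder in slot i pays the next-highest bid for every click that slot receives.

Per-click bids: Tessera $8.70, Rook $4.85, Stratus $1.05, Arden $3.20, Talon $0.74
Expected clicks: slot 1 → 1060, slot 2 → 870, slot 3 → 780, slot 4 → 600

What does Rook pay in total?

Ranked by bid: $8.70 (Tessera) > $4.85 (Rook) > $3.20 (Arden) > $1.05 (Stratus) > $0.74 (Talon)
Rook holds slot 2 → pays next bid $3.20 × 870 clicks = $2784.00.

Rook pays $2784.00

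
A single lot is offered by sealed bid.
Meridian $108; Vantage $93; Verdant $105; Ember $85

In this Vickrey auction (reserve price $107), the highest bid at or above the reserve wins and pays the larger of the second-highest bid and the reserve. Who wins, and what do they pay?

Meridian pays $107

Bids ranked: 108 (Meridian) > 105 (Verdant) > 93 (Vantage) > 85 (Ember)
Meridian has the top bid at or above the reserve ($108).
max(second-highest $105, reserve $107) = $107.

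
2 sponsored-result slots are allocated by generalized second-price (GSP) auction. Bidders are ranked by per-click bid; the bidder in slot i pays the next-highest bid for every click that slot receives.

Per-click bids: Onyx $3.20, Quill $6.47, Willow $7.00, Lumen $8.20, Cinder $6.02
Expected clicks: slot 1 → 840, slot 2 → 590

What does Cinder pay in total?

Per-click bids in order: $8.20 (Lumen) > $7.00 (Willow) > $6.47 (Quill) > …
Cinder ranks below slot 2 → no slot, pays nothing.

Cinder pays $0.00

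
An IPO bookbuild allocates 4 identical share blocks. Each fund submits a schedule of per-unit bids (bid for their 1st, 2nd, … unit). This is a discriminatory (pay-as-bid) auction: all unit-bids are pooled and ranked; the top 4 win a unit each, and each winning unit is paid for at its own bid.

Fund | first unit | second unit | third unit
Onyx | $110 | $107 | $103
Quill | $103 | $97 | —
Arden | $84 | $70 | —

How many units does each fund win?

Onyx 3, Quill 1

Pooled unit-bids ranked (top 4): 110 (Onyx-1), 107 (Onyx-2), 103 (Onyx-3), 103 (Quill-1)
Next rejected bid: $97 (not a price — pay-as-bid).
Allocation: Onyx 3, Quill 1.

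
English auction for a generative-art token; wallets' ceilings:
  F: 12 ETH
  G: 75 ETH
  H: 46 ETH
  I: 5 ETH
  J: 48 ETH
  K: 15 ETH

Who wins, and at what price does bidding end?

Open ascending-bid auction: the price rises until one bidder remains; the winner pays the price at which the last rival dropped out.
Limits ranked: 75 (G) > 48 (J) > 46 (H) > 15 (K) > 12 (F) > 5 (I)
Bidding ends when J exits at 48 ETH; G takes it.

G wins at 48 ETH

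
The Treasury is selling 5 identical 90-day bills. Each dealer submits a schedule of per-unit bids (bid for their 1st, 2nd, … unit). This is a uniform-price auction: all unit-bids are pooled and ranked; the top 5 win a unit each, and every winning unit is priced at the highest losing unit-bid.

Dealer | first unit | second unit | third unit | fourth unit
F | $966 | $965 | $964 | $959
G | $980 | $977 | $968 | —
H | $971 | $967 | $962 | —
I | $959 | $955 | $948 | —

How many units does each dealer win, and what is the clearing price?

G 3, H 2; clearing price $966

Merging the schedules and taking the best 5: 980 (G-1), 977 (G-2), 971 (H-1), 968 (G-3), 967 (H-2)
Highest rejected unit-bid = $966.
Allocation: G 3, H 2.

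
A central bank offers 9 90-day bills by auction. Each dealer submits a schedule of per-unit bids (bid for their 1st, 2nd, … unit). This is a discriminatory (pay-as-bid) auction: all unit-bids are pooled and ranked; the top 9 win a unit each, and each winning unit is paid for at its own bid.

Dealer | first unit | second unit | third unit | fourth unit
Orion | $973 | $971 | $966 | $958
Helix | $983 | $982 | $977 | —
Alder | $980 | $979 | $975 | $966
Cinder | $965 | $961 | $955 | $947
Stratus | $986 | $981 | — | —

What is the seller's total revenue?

Total revenue: $8,816

All unit-bids, highest first — top 9: 986 (Stratus-1), 983 (Helix-1), 982 (Helix-2), 981 (Stratus-2), 980 (Alder-1), 979 (Alder-2), 977 (Helix-3), 975 (Alder-3), 973 (Orion-1)
Next rejected bid: $971 (not a price — pay-as-bid).
Each winning unit pays its own bid.
Revenue = 986 + 983 + 982 + 981 + 980 + 979 + 977 + 975 + 973 = $8,816.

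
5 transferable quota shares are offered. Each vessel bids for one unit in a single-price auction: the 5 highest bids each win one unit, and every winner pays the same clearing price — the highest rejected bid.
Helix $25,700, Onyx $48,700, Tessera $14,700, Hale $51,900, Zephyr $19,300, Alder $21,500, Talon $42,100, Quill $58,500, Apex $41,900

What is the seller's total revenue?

Ordering the bids: 58,500 (Quill), 51,900 (Hale), 48,700 (Onyx), 42,100 (Talon), 41,900 (Apex), 25,700 (Helix), 21,500 (Alder), …
The 5 highest are Quill, Hale, Onyx, Talon, Apex.
Clearing price = highest rejected bid = $25,700.
Total revenue = 5 × $25,700 = $128,500.

Total revenue: $128,500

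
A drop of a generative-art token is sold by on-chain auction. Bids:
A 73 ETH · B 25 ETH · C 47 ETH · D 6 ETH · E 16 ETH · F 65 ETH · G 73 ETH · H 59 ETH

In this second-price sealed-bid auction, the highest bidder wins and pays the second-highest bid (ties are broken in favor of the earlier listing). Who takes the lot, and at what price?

Bids in order: 73 (A) > 73 (G) > 65 (F) > 59 (H) > 47 (C) > 25 (B) > …
A and G tie at 73 ETH; tie-break gives it to A.
Second-price: A pays G's bid of 73 ETH.

A pays 73 ETH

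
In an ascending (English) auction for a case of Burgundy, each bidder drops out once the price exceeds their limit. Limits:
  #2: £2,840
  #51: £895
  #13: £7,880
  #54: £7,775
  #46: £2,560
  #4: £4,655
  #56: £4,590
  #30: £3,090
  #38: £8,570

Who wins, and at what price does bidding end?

#38 wins at £7,880

Limits in order: 8,570 (#38) > 7,880 (#13) > 7,775 (#54) > 4,655 (#4) > 4,590 (#56) > 3,090 (#30) > …
#13 is the last rival to drop out, at £7,880; #38 remains and wins at that price.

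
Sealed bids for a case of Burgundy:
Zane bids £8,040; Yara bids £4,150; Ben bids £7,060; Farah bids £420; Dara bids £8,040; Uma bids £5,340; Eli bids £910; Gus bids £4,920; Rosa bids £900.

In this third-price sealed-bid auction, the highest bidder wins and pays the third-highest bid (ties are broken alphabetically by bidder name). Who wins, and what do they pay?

Dara pays £7,060

Rule: the highest bidder wins and pays the third-highest bid.
Bids ranked: 8,040 (Dara) > 8,040 (Zane) > 7,060 (Ben) > 5,340 (Uma) > 4,920 (Gus) > 4,150 (Yara) > …
Dara and Zane tie at £8,040; tie-break gives it to Dara.
Dara wins; payment is bid #3 in the ranking = £7,060.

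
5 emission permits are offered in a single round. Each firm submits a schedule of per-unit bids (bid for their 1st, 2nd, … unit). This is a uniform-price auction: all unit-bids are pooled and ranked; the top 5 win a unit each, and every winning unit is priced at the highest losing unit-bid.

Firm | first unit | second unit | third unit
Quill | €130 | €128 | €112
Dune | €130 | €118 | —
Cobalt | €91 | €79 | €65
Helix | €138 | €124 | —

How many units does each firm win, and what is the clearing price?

Dune 1, Helix 2, Quill 2; clearing price €118

Pooled unit-bids ranked (top 5): 138 (Helix-1), 130 (Quill-1), 130 (Dune-1), 128 (Quill-2), 124 (Helix-2)
First bid not allocated: €118.
Allocation: Dune 1, Helix 2, Quill 2.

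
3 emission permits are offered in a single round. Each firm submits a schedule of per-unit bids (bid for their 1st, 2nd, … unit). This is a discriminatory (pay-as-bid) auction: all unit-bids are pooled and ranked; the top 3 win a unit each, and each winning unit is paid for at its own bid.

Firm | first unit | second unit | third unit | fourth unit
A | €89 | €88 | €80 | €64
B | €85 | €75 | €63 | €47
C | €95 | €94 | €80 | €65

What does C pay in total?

Pooled unit-bids ranked (top 3): 95 (C-1), 94 (C-2), 89 (A-1)
Next rejected bid: €88 (not a price — pay-as-bid).
C's winning unit-bids: 95 + 94 = €189.

C pays €189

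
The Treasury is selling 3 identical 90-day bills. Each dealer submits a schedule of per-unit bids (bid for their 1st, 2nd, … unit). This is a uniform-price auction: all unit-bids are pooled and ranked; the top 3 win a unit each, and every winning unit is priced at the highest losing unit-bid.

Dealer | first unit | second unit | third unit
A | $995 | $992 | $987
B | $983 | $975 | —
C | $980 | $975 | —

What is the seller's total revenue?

Pooled unit-bids ranked (top 3): 995 (A-1), 992 (A-2), 987 (A-3)
First bid not allocated: $983.
Allocation: A 3. Every unit priced at $983.
Revenue = 3 × 983 = $2,949.

Total revenue: $2,949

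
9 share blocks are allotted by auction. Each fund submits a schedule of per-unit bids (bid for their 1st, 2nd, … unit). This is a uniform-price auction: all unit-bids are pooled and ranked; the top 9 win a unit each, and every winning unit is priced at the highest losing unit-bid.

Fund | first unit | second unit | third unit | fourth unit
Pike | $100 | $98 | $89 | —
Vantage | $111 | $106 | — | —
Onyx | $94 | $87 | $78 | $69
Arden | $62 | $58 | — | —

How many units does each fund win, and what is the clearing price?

Onyx 4, Pike 3, Vantage 2; clearing price $62

All unit-bids, highest first — top 9: 111 (Vantage-1), 106 (Vantage-2), 100 (Pike-1), 98 (Pike-2), 94 (Onyx-1), 89 (Pike-3), 87 (Onyx-2), 78 (Onyx-3), 69 (Onyx-4)
Highest rejected unit-bid = $62.
Allocation: Onyx 4, Pike 3, Vantage 2.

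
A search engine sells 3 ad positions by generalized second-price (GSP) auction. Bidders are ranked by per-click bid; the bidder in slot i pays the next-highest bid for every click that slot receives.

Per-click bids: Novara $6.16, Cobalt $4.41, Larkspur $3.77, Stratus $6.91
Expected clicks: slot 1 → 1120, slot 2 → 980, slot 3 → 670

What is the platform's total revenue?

Per-click bids in order: $6.91 (Stratus) > $6.16 (Novara) > $4.41 (Cobalt) > $3.77 (Larkspur)
Slot 1: Stratus pays $6.16 × 1120 = $6899.20
Slot 2: Novara pays $4.41 × 980 = $4321.80
Slot 3: Cobalt pays $3.77 × 670 = $2525.90
Total = $13746.90

Total revenue: $13746.90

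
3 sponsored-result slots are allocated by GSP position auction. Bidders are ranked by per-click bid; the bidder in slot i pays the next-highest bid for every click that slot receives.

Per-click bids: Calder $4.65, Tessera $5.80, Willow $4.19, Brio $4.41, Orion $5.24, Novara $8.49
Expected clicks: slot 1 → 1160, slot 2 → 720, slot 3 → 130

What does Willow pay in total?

Ranked by bid: $8.49 (Novara) > $5.80 (Tessera) > $5.24 (Orion) > $4.65 (Calder) > …
Willow ranks below slot 3 → no slot, pays nothing.

Willow pays $0.00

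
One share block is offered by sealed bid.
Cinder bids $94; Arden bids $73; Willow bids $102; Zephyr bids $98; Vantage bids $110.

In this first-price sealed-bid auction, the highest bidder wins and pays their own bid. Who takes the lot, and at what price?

Vantage pays $110

Sorting bids: 110 (Vantage) > 102 (Willow) > 98 (Zephyr) > 94 (Cinder) > 73 (Arden)
Vantage is highest → pays own bid, $110.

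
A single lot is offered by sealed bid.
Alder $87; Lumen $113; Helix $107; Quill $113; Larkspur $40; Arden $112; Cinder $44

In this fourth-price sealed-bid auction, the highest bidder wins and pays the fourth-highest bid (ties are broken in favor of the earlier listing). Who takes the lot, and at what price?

Fourth-price sealed-bid auction: the highest bidder wins and pays the fourth-highest bid.
Bids in order: 113 (Lumen) > 113 (Quill) > 112 (Arden) > 107 (Helix) > 87 (Alder) > 44 (Cinder) > …
Tie at $113 → Lumen wins by tie-break.
Lumen is highest; pays the fourth-highest bid, $107.

Lumen pays $107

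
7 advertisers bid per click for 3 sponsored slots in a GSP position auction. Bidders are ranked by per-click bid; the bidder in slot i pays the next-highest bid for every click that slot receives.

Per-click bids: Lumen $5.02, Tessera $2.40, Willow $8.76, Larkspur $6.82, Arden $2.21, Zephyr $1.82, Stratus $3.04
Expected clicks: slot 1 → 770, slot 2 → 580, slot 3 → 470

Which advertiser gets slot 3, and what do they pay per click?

Lumen; $3.04 per click

Sorting advertisers: $8.76 (Willow) > $6.82 (Larkspur) > $5.02 (Lumen) > $3.04 (Stratus) > …
Slot 3 goes to the third-ranked bidder, Lumen, who pays the next bid down: $3.04/click.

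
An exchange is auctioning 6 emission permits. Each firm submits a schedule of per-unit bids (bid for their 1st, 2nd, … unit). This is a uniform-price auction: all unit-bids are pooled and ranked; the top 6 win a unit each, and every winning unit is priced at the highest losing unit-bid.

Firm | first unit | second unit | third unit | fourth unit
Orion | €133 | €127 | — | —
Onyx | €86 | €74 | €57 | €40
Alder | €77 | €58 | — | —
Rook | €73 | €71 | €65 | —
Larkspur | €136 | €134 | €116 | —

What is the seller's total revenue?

Total revenue: €462

Pooled unit-bids ranked (top 6): 136 (Larkspur-1), 134 (Larkspur-2), 133 (Orion-1), 127 (Orion-2), 116 (Larkspur-3), 86 (Onyx-1)
Highest rejected unit-bid = €77.
Allocation: Larkspur 3, Onyx 1, Orion 2. Every unit priced at €77.
Revenue = 6 × 77 = €462.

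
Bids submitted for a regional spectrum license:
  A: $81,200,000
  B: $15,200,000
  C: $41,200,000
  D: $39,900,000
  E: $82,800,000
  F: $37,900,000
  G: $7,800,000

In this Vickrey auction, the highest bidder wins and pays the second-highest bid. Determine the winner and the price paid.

E pays $81,200,000

Bids ranked: 82,800,000 (E) > 81,200,000 (A) > 41,200,000 (C) > 39,900,000 (D) > 37,900,000 (F) > 15,200,000 (B) > …
E wins with the highest bid; price is set by the runner-up at $81,200,000.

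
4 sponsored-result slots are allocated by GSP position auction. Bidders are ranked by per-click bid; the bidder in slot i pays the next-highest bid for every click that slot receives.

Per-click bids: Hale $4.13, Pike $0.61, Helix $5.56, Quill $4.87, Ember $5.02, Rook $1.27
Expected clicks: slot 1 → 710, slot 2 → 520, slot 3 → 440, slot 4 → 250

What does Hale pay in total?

Hale pays $317.50

Per-click bids in order: $5.56 (Helix) > $5.02 (Ember) > $4.87 (Quill) > $4.13 (Hale) > $1.27 (Rook) > …
Hale holds slot 4 → pays next bid $1.27 × 250 clicks = $317.50.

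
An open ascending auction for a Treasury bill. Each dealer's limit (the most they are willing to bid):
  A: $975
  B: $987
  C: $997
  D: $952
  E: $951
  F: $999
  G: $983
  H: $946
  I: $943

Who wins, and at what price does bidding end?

F wins at $997

Ascending (English) auction: the price rises until one bidder remains; the winner pays the price at which the last rival dropped out.
Limits in order: 999 (F) > 997 (C) > 987 (B) > 983 (G) > 975 (A) > 952 (D) > …
Once the price passes $997, only F is left; the hammer falls at C's limit of $997.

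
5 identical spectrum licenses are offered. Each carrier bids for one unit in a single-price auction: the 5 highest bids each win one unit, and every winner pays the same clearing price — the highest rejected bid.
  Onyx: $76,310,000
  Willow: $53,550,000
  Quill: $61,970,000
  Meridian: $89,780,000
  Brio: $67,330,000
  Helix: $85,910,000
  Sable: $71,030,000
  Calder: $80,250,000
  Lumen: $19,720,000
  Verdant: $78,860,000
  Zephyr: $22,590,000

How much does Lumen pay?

Lumen pays $0

Sorting: 89,780,000 (Meridian), 85,910,000 (Helix), 80,250,000 (Calder), 78,860,000 (Verdant), 76,310,000 (Onyx), 71,030,000 (Sable), 67,330,000 (Brio), …
Top 5: Meridian, Helix, Calder, Verdant, Onyx.
Clearing price = highest rejected bid = $71,030,000.
Lumen does not win → pays $0.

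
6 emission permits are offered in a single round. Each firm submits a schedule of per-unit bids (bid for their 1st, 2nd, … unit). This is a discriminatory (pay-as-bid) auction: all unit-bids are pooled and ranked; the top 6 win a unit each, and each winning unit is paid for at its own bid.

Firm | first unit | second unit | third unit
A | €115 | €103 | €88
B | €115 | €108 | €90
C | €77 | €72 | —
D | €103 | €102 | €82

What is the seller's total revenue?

Total revenue: €646

Merging the schedules and taking the best 6: 115 (A-1), 115 (B-1), 108 (B-2), 103 (A-2), 103 (D-1), 102 (D-2)
Next rejected bid: €90 (not a price — pay-as-bid).
Each winning unit pays its own bid.
Revenue = 115 + 115 + 108 + 103 + 103 + 102 = €646.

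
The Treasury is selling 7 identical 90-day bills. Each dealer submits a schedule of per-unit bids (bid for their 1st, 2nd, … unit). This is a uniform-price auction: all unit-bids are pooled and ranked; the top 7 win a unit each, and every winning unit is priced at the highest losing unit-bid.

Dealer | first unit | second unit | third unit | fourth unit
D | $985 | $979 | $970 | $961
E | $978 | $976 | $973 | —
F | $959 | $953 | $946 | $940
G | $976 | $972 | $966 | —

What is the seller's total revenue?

Pooled unit-bids ranked (top 7): 985 (D-1), 979 (D-2), 978 (E-1), 976 (E-2), 976 (G-1), 973 (E-3), 972 (G-2)
The (k+1)-th unit-bid is $970.
Allocation: D 2, E 3, G 2. Every unit priced at $970.
Revenue = 7 × 970 = $6,790.

Total revenue: $6,790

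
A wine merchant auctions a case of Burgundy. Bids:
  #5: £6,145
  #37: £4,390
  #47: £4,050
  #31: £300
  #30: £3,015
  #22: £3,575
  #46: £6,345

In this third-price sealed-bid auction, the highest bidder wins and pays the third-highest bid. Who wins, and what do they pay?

#46 pays £4,390

Bids ranked: 6,345 (#46) > 6,145 (#5) > 4,390 (#37) > 4,050 (#47) > 3,575 (#22) > 3,015 (#30) > …
#46 wins; payment is bid #3 in the ranking = £4,390.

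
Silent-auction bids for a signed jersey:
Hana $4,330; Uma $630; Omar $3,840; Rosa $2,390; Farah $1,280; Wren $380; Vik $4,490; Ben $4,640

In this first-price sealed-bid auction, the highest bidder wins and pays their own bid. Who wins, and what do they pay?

Ben pays $4,640

Bids in order: 4,640 (Ben) > 4,490 (Vik) > 4,330 (Hana) > 3,840 (Omar) > 2,390 (Rosa) > 1,280 (Farah) > …
Ben is highest → pays own bid, $4,640.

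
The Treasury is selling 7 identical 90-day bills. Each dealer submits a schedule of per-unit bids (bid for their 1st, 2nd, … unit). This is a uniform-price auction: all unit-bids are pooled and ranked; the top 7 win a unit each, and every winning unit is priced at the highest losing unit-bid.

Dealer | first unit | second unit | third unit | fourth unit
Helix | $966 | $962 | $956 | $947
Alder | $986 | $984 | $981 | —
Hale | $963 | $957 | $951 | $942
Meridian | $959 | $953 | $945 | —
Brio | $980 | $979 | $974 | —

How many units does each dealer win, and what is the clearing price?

Alder 3, Brio 3, Helix 1; clearing price $963

All unit-bids, highest first — top 7: 986 (Alder-1), 984 (Alder-2), 981 (Alder-3), 980 (Brio-1), 979 (Brio-2), 974 (Brio-3), 966 (Helix-1)
The (k+1)-th unit-bid is $963.
Allocation: Alder 3, Brio 3, Helix 1.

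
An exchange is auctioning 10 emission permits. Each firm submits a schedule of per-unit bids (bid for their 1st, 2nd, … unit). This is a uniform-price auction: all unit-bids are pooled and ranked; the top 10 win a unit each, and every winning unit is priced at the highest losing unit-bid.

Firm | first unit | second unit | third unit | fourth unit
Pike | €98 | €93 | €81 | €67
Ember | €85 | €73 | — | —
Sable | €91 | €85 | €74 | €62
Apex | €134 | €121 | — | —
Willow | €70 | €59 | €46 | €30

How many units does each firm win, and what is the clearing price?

All unit-bids, highest first — top 10: 134 (Apex-1), 121 (Apex-2), 98 (Pike-1), 93 (Pike-2), 91 (Sable-1), 85 (Ember-1), 85 (Sable-2), 81 (Pike-3), 74 (Sable-3), 73 (Ember-2)
First bid not allocated: €70.
Allocation: Apex 2, Ember 2, Pike 3, Sable 3.

Apex 2, Ember 2, Pike 3, Sable 3; clearing price €70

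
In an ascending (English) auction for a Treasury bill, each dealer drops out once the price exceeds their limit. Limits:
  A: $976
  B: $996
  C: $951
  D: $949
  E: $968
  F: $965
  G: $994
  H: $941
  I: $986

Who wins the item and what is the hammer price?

Rule: the price rises until one bidder remains; the winner pays the price at which the last rival dropped out.
Limits in order: 996 (B) > 994 (G) > 986 (I) > 976 (A) > 968 (E) > 965 (F) > …
G is the last rival to drop out, at $994; B remains and wins at that price.

B wins at $994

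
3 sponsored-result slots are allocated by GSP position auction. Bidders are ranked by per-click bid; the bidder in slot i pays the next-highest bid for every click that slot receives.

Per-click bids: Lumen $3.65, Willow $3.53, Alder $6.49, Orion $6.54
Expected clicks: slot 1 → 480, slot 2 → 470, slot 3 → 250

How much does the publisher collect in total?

Total revenue: $5713.20

Sorting advertisers: $6.54 (Orion) > $6.49 (Alder) > $3.65 (Lumen) > $3.53 (Willow)
Slot 1: Orion pays $6.49 × 480 = $3115.20
Slot 2: Alder pays $3.65 × 470 = $1715.50
Slot 3: Lumen pays $3.53 × 250 = $882.50
Total = $5713.20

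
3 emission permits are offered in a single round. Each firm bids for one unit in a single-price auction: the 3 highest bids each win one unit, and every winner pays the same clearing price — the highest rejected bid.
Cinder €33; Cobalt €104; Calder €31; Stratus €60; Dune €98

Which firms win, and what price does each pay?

Cobalt, Dune, Stratus; each pays €33

Ordering the bids: 104 (Cobalt), 98 (Dune), 60 (Stratus), 33 (Cinder), 31 (Calder)
Top 3: Cobalt, Dune, Stratus.
First losing bid is Cinder's €33, which sets the uniform price.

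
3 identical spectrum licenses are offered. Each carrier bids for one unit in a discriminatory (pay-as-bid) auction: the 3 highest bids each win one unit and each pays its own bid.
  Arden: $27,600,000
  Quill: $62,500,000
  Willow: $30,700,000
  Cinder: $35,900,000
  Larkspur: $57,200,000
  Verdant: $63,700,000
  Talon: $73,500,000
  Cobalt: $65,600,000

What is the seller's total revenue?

Bids ranked high→low: 73,500,000 (Talon), 65,600,000 (Cobalt), 63,700,000 (Verdant), 62,500,000 (Quill), 57,200,000 (Larkspur), …
Winners (3 units): Talon, Cobalt, Verdant.
Total revenue = 73,500,000 + 65,600,000 + 63,700,000 = $202,800,000.

Total revenue: $202,800,000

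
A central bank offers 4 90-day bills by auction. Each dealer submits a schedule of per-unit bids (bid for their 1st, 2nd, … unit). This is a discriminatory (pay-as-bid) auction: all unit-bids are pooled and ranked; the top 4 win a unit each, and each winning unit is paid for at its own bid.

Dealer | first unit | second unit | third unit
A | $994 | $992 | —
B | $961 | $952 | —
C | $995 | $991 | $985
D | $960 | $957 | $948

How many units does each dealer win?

All unit-bids, highest first — top 4: 995 (C-1), 994 (A-1), 992 (A-2), 991 (C-2)
Next rejected bid: $985 (not a price — pay-as-bid).
Allocation: A 2, C 2.

A 2, C 2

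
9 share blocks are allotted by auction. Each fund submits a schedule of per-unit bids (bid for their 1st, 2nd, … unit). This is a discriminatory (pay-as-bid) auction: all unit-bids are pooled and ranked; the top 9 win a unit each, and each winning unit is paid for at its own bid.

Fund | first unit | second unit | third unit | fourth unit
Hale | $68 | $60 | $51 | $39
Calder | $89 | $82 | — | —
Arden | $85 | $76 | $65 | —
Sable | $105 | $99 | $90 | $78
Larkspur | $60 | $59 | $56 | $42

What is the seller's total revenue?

Total revenue: $772

Merging the schedules and taking the best 9: 105 (Sable-1), 99 (Sable-2), 90 (Sable-3), 89 (Calder-1), 85 (Arden-1), 82 (Calder-2), 78 (Sable-4), 76 (Arden-2), 68 (Hale-1)
Next rejected bid: $65 (not a price — pay-as-bid).
Each winning unit pays its own bid.
Revenue = 105 + 99 + 90 + 89 + 85 + 82 + 78 + 76 + 68 = $772.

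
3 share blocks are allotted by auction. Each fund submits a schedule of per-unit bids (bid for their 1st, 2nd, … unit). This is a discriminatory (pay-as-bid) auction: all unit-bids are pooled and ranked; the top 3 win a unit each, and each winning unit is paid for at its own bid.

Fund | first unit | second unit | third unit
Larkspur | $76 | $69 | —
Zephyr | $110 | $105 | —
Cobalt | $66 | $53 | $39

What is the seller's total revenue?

Total revenue: $291

Pooled unit-bids ranked (top 3): 110 (Zephyr-1), 105 (Zephyr-2), 76 (Larkspur-1)
Next rejected bid: $69 (not a price — pay-as-bid).
Each winning unit pays its own bid.
Revenue = 110 + 105 + 76 = $291.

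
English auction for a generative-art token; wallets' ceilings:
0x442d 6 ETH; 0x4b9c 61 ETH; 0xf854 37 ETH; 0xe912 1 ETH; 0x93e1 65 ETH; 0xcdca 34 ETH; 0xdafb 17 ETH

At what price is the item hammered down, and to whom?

Limits ranked: 65 (0x93e1) > 61 (0x4b9c) > 37 (0xf854) > 34 (0xcdca) > 17 (0xdafb) > 6 (0x442d) > …
Bidding ends when 0x4b9c exits at 61 ETH; 0x93e1 takes it.

0x93e1 wins at 61 ETH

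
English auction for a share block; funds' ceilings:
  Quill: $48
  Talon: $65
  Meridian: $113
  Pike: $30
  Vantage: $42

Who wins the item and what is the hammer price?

Meridian wins at $65

Limits ranked: 113 (Meridian) > 65 (Talon) > 48 (Quill) > 42 (Vantage) > 30 (Pike)
Bidding ends when Talon exits at $65; Meridian takes it.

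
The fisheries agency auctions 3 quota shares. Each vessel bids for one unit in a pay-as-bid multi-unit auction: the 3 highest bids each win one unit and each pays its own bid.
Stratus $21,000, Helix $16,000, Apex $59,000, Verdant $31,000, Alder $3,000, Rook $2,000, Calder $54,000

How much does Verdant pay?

Verdant pays $31,000

Bids ranked high→low: 59,000 (Apex), 54,000 (Calder), 31,000 (Verdant), 21,000 (Stratus), 16,000 (Helix), …
Top 3: Apex, Calder, Verdant.
Verdant wins → own bid $31,000.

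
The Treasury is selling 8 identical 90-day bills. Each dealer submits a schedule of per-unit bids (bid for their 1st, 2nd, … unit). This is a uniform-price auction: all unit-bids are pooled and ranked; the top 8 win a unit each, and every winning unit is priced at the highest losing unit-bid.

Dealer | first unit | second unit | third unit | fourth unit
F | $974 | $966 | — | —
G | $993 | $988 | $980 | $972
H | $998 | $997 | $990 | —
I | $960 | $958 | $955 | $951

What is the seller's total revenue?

Total revenue: $7,728

All unit-bids, highest first — top 8: 998 (H-1), 997 (H-2), 993 (G-1), 990 (H-3), 988 (G-2), 980 (G-3), 974 (F-1), 972 (G-4)
The (k+1)-th unit-bid is $966.
Allocation: F 1, G 4, H 3. Every unit priced at $966.
Revenue = 8 × 966 = $7,728.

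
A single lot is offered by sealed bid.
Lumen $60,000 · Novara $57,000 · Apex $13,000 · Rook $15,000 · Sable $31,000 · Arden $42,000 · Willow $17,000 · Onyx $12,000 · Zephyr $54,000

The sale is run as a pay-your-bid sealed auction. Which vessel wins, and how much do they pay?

Pay-your-bid sealed auction: the highest bidder wins and pays their own bid.
Sorting bids: 60,000 (Lumen) > 57,000 (Novara) > 54,000 (Zephyr) > 42,000 (Arden) > 31,000 (Sable) > 17,000 (Willow) > …
Lumen has the highest bid and pays exactly that: $60,000.

Lumen pays $60,000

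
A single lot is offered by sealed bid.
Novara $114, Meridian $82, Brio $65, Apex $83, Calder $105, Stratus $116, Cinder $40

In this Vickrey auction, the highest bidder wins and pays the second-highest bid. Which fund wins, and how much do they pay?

Bids ranked: 116 (Stratus) > 114 (Novara) > 105 (Calder) > 83 (Apex) > 82 (Meridian) > 65 (Brio) > …
Second-price: Stratus pays Novara's bid of $114.

Stratus pays $114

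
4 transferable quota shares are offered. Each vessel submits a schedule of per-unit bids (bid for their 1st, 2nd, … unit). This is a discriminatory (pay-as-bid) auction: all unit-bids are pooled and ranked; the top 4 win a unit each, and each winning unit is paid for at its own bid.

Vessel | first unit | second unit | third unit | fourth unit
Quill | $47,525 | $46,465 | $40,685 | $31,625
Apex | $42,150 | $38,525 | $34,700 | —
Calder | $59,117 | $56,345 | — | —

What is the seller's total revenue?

Total revenue: $209,452

Merging the schedules and taking the best 4: 59,117 (Calder-1), 56,345 (Calder-2), 47,525 (Quill-1), 46,465 (Quill-2)
Next rejected bid: $42,150 (not a price — pay-as-bid).
Each winning unit pays its own bid.
Revenue = 59,117 + 56,345 + 47,525 + 46,465 = $209,452.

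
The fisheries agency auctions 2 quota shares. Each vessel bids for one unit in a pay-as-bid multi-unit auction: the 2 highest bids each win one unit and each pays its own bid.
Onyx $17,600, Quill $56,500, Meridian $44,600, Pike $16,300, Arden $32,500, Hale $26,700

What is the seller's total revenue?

Total revenue: $101,100

Sorting: 56,500 (Quill), 44,600 (Meridian), 32,500 (Arden), 26,700 (Hale), …
The 2 highest are Quill, Meridian.
Total revenue = 56,500 + 44,600 = $101,100.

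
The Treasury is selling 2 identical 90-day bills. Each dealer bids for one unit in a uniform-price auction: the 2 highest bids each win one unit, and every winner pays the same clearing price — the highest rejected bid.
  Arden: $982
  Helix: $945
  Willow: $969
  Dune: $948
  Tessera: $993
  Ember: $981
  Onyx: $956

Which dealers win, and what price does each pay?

Tessera, Arden; each pays $981

Bids ranked high→low: 993 (Tessera), 982 (Arden), 981 (Ember), 969 (Willow), …
Top 2: Tessera, Arden.
Highest unsuccessful bid: $981 → clearing price.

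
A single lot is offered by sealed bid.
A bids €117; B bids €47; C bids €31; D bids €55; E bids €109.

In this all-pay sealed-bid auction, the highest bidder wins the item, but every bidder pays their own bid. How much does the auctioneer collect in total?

All-pay sealed-bid auction: the highest bidder wins the item, but every bidder pays their own bid.
Sorting bids: 117 (A) > 109 (E) > 55 (D) > 47 (B) > 31 (C)
A wins with the top bid; all bids are sunk regardless.
Every bidder forfeits their bid regardless of winning.
Revenue = 117 + 47 + 31 + 55 + 109 = €359.

Total revenue: €359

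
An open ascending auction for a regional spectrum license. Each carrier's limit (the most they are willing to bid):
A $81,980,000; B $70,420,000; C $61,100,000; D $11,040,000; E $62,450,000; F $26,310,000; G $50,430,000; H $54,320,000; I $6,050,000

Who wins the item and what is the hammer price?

A wins at $70,420,000

Ascending (English) auction: the price rises until one bidder remains; the winner pays the price at which the last rival dropped out.
Sorting limits: 81,980,000 (A) > 70,420,000 (B) > 62,450,000 (E) > 61,100,000 (C) > 54,320,000 (H) > 50,430,000 (G) > …
Once the price passes $70,420,000, only A is left; the hammer falls at B's limit of $70,420,000.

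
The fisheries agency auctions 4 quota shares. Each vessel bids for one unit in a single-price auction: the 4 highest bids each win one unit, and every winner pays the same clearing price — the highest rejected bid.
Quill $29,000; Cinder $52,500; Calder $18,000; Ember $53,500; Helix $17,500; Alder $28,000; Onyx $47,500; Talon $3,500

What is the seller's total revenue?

Total revenue: $112,000

Ordering the bids: 53,500 (Ember), 52,500 (Cinder), 47,500 (Onyx), 29,000 (Quill), 28,000 (Alder), 18,000 (Calder), …
The 4 highest are Ember, Cinder, Onyx, Quill.
Clearing price = highest rejected bid = $28,000.
Total revenue = 4 × $28,000 = $112,000.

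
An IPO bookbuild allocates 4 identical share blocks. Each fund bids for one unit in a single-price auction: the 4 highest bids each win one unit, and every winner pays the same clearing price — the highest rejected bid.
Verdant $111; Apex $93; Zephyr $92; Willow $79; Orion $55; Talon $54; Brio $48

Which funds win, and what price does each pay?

Ordering the bids: 111 (Verdant), 93 (Apex), 92 (Zephyr), 79 (Willow), 55 (Orion), 54 (Talon), …
The 4 highest are Verdant, Apex, Zephyr, Willow.
Clearing price = highest rejected bid = $55.

Verdant, Apex, Zephyr, Willow; each pays $55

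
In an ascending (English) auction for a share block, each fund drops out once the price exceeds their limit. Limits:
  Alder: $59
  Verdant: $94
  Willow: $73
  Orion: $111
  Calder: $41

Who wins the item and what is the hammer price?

Rule: the price rises until one bidder remains; the winner pays the price at which the last rival dropped out.
Sorting limits: 111 (Orion) > 94 (Verdant) > 73 (Willow) > 59 (Alder) > 41 (Calder)
Once the price passes $94, only Orion is left; the hammer falls at Verdant's limit of $94.

Orion wins at $94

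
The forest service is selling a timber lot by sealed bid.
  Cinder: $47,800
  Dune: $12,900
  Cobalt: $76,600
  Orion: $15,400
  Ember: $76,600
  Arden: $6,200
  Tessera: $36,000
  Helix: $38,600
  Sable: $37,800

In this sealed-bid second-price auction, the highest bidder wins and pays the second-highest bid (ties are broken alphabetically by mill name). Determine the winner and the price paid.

Sealed-bid second-price auction: the highest bidder wins and pays the second-highest bid.
Bids ranked: 76,600 (Cobalt) > 76,600 (Ember) > 47,800 (Cinder) > 38,600 (Helix) > 37,800 (Sable) > 36,000 (Tessera) > …
Cobalt and Ember tie at $76,600; tie-break gives it to Cobalt.
Cobalt is highest; pays the second-highest bid, $76,600.

Cobalt pays $76,600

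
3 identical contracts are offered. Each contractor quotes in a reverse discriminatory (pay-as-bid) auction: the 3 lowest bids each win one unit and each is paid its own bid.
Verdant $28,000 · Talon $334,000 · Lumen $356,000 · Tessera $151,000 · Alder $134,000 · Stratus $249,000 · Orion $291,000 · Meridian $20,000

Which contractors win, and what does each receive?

Meridian $20,000, Verdant $28,000, Alder $134,000

Sorting: 20,000 (Meridian), 28,000 (Verdant), 134,000 (Alder), 151,000 (Tessera), 249,000 (Stratus), …
Lowest 3: Meridian, Verdant, Alder.
Each winner is paid its own bid: Meridian $20,000, Verdant $28,000, Alder $134,000.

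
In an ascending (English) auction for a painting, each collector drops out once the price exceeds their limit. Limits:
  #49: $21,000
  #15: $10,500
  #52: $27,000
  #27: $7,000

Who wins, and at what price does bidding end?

Sorting limits: 27,000 (#52) > 21,000 (#49) > 10,500 (#15) > 7,000 (#27)
Bidding ends when #49 exits at $21,000; #52 takes it.

#52 wins at $21,000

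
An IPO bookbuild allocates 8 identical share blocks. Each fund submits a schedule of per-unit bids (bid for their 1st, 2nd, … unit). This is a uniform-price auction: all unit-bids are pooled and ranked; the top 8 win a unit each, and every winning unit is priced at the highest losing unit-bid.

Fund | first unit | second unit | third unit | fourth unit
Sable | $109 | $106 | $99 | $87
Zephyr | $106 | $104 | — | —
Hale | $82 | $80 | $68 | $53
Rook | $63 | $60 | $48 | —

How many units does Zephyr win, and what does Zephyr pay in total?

Zephyr: 2 units, pays $136

Pooled unit-bids ranked (top 8): 109 (Sable-1), 106 (Sable-2), 106 (Zephyr-1), 104 (Zephyr-2), 99 (Sable-3), 87 (Sable-4), 82 (Hale-1), 80 (Hale-2)
The (k+1)-th unit-bid is $68.
Zephyr wins 2 unit(s) at $68 each.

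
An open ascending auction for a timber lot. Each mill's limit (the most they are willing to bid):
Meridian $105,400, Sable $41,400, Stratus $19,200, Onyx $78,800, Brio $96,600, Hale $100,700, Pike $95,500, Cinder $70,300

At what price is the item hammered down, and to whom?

Ascending (English) auction: the price rises until one bidder remains; the winner pays the price at which the last rival dropped out.
Limits ranked: 105,400 (Meridian) > 100,700 (Hale) > 96,600 (Brio) > 95,500 (Pike) > 78,800 (Onyx) > 70,300 (Cinder) > …
Hale is the last rival to drop out, at $100,700; Meridian remains and wins at that price.

Meridian wins at $100,700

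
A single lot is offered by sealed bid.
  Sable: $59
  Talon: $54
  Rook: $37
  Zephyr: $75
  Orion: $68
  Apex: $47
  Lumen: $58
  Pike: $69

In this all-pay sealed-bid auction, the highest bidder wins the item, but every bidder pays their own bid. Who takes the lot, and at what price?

Bids ranked: 75 (Zephyr) > 69 (Pike) > 68 (Orion) > 59 (Sable) > 58 (Lumen) > 54 (Talon) > …
Zephyr is highest and takes the item; every bidder forfeits their bid.

Zephyr pays $75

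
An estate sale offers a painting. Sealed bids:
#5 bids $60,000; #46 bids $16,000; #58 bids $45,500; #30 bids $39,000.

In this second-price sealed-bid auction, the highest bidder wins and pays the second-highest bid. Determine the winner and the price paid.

Bids in order: 60,000 (#5) > 45,500 (#58) > 39,000 (#30) > 16,000 (#46)
#5 wins with the highest bid; price is set by the runner-up at $45,500.

#5 pays $45,500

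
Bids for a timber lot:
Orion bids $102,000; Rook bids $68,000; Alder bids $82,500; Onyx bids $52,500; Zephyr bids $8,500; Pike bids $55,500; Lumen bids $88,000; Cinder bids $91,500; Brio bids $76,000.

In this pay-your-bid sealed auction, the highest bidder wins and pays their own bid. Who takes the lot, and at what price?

Orion pays $102,000

Sorting bids: 102,000 (Orion) > 91,500 (Cinder) > 88,000 (Lumen) > 82,500 (Alder) > 76,000 (Brio) > 68,000 (Rook) > …
Orion has the highest bid and pays exactly that: $102,000.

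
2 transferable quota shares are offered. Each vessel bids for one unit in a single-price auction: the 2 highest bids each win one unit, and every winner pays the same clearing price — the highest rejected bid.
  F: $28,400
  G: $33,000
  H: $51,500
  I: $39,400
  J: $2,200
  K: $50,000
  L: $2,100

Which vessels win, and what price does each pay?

H, K; each pays $39,400

Bids ranked high→low: 51,500 (H), 50,000 (K), 39,400 (I), 33,000 (G), …
The 2 highest are H, K.
Highest unsuccessful bid: $39,400 → clearing price.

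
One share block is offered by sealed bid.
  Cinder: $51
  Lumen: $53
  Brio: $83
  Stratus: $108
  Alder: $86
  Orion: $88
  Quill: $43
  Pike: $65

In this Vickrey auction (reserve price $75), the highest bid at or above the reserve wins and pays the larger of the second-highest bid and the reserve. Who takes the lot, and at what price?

Stratus pays $88

Sorting bids: 108 (Stratus) > 88 (Orion) > 86 (Alder) > 83 (Brio) > 65 (Pike) > 53 (Lumen) > …
Highest eligible bid: Stratus at $108.
max(second-highest $88, reserve $75) = $88; the reserve does not bind.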